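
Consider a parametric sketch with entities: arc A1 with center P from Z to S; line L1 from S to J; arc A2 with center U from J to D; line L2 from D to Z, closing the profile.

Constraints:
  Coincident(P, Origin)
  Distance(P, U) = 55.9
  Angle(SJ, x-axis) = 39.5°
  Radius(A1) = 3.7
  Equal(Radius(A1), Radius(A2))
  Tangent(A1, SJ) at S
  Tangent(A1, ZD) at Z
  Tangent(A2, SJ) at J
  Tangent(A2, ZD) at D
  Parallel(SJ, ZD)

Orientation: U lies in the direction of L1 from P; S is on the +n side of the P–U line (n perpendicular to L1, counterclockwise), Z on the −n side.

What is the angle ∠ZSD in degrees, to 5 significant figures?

82.459°

Tangency of A1 to both parallel lines with radius 3.7 puts S and Z at P ± 3.7·n: S = (-2.3535, 2.8550), Z = (2.3535, -2.8550). Equal radii place J and D the same way about U: J = U + 3.7·n = (40.780, 38.412), D = U − 3.7·n = (45.487, 32.702). Then cos ∠ZSD = SZ·SD / (|SZ||SD|), giving 82.459°.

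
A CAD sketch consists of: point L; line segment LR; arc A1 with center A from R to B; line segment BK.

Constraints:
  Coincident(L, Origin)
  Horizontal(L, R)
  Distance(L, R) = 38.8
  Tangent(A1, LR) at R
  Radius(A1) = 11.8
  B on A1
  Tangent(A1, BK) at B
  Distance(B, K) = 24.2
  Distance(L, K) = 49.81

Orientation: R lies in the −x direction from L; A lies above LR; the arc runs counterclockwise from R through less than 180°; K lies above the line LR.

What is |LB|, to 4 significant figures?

30.76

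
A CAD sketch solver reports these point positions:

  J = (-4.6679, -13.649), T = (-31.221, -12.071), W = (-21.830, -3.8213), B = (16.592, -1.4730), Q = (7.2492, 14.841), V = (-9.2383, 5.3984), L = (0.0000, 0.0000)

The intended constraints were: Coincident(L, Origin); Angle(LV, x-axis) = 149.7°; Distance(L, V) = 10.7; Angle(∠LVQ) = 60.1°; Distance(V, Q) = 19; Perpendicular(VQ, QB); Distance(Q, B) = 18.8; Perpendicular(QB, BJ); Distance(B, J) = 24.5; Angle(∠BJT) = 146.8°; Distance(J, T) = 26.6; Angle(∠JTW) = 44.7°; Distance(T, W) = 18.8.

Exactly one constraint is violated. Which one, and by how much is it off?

Distance(T, W) = 18.8 — off by 6.30.

L = (0.00, 0.00) ✓; LV at 149.7° ✓; |LV| = 10.70 ✓; ∠LVQ = 60.10° ✓; |VQ| = 19.00 ✓; ∠(VQ, QB) = 90.00° ✓; |QB| = 18.80 ✓; ∠(QB, BJ) = 90.00° ✓; |BJ| = 24.50 ✓; ∠BJT = 146.8° ✓; |JT| = 26.60 ✓; ∠JTW = 44.70° ✓; |TW| = 12.50 ✗.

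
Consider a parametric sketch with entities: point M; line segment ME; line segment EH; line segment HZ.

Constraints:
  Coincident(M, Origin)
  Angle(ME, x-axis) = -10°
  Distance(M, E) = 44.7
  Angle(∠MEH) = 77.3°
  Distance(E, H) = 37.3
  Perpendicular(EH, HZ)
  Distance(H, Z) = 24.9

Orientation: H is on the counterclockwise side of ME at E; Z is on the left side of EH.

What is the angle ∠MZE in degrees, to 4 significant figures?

67.98°

M is at the origin; ME runs at -10.0° with length 44.7, so E = 44.7·(cos -10.0°, sin -10.0°) = (44.02, -7.762). ∠MEH = 77.3°, so EH runs at -10.0° + (180° − 77.3°) = 92.70° from the x-axis; with |EH| = 37.3, H = E + 37.3·(cos 92.70°, sin 92.70°) = (42.26, 29.50). The perpendicularity gives HZ at right angles to EH; with |HZ| = 24.9 on the left of EH, Z = H + 24.9·(-0.9989, -0.04711) = (17.39, 28.32). Then cos ∠MZE = ZM·ZE / (|ZM||ZE|), giving 67.98°.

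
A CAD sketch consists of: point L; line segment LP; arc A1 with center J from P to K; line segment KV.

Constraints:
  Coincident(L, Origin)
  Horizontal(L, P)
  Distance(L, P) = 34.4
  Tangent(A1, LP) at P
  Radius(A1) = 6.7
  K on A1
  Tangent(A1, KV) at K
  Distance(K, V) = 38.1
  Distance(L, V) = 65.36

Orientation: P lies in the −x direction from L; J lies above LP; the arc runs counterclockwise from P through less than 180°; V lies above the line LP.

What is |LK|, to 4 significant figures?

30.65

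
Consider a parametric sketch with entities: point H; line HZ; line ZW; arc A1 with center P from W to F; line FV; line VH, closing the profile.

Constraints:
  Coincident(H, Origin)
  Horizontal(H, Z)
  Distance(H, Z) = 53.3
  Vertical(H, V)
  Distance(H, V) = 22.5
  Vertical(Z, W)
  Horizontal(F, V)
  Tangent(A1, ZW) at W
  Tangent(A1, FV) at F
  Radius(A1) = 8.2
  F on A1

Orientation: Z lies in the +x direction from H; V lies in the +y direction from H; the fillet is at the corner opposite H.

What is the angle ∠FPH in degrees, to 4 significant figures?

107.6°

H is at the origin; HZ is horizontal with |HZ| = 53.3 and Z on the +x side, so Z = (53.30, 0.000). HV is vertical with |HV| = 22.5 and V on the +y side, so V = (0.000, 22.50). The virtual corner opposite H is at (53.30, 22.50). The tangent condition forces PW to be normal to ZW and tangency of A1 to FV means the radius PF is perpendicular to FV, with radius 8.2, so the center P sits 8.2 in from both sides at P = (45.10, 14.30). That places the tangent points at W = (53.30, 14.30) on ZW and F = (45.10, 22.50) on FV. Then cos ∠FPH = PF·PH / (|PF||PH|), giving 107.6°.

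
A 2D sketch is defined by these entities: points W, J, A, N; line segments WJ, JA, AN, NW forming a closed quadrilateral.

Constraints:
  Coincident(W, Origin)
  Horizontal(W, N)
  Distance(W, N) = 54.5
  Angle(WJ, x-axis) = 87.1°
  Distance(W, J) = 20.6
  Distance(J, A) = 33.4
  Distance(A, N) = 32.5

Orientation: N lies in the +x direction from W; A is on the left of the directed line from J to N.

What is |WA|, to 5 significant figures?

42.468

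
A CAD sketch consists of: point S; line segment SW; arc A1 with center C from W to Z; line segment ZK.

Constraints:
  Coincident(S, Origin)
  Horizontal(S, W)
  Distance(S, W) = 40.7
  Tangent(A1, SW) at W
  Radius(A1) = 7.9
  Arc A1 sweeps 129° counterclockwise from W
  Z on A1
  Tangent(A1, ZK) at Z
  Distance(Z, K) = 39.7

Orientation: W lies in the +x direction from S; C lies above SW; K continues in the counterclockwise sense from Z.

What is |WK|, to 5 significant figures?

47.612

S is at the origin; S and W share the same y with |SW| = 40.7 and W on the +x side, so W = (40.700, 0.0000). Since A1 is tangent to SW there, CW ⟂ SW, so C = W + (0, 7.9) = (40.700, 7.9000). On A1, W sits at bearing -90° from C; a 129° counterclockwise sweep puts Z at bearing 39°, so Z = C + 7.9·(cos 39°, sin 39°) = (46.839, 12.872). The tangent condition forces CZ to be normal to ZK, so ZK runs along (−sin 39°, cos 39°); with |ZK| = 39.7, K = (21.855, 43.724). Then |WK| = |K − W| = 47.612.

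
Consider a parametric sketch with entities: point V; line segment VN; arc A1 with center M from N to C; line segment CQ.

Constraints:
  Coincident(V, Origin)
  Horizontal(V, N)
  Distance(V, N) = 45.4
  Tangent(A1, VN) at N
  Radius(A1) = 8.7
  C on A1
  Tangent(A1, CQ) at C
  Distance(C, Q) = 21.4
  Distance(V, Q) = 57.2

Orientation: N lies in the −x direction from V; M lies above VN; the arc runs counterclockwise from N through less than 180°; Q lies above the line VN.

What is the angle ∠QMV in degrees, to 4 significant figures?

106.4°

Checks: V = (0.00, 0.00) ✓; |MC| = 8.700 ✓; ∠(MC, CQ) = 90.00° ✓; |CQ| = 21.40 ✓; |VQ| = 57.20 ✓.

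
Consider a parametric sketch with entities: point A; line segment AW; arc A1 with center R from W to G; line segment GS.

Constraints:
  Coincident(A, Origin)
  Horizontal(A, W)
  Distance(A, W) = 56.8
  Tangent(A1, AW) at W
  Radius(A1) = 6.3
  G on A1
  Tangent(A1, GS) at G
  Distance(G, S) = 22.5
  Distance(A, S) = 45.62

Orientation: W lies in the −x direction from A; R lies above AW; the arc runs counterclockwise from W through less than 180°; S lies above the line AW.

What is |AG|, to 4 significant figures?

51.49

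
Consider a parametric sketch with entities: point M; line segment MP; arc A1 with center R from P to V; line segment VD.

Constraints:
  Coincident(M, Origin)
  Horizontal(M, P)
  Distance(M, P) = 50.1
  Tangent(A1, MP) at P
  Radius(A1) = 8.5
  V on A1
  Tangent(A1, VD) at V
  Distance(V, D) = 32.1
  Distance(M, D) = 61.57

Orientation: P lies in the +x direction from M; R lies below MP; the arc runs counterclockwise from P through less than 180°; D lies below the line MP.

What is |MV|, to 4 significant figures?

42.74

M is at the origin; M and P share the same y with |MP| = 50.1 and P on the +x side, so P = (50.10, 0.000). Tangency of A1 to MP means the radius RP is perpendicular to MP, so R = P + (0, -8.5) = (50.10, -8.500). Since RV ⟂ VD (tangency), |RD| = √(8.5² + 32.1²) = 33.21 regardless of where V sits on A1. So D lies on both circle(M, 61.57) and circle(R, 33.21); the below-MP intersection is D = (45.58, -41.40). V is the foot of the tangent from D: V = (41.66, -9.536).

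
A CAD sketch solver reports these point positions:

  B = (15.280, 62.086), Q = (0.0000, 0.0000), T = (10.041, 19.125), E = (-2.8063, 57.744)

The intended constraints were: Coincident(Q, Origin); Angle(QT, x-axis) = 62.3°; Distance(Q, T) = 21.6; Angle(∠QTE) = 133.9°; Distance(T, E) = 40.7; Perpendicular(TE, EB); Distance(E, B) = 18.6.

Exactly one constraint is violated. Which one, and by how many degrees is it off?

Perpendicular(TE, EB) — off by 4.90°.

Q = (0.00, 0.00) ✓; QT at 62.30° ✓; |QT| = 21.60 ✓; ∠QTE = 133.9° ✓; |TE| = 40.70 ✓; ∠(TE, EB) = 94.90° ✗; |EB| = 18.60 ✓.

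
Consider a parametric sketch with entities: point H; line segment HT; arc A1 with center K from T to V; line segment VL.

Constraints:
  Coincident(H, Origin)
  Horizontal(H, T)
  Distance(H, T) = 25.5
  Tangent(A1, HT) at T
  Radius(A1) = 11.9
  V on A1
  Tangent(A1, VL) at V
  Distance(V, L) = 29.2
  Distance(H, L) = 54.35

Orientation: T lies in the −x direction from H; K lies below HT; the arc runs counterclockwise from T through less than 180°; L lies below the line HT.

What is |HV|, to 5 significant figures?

39.583

Checks: |KV| = 11.90 ✓; ∠(KV, VL) = 90.00° ✓; |VL| = 29.20 ✓; |HL| = 54.35 ✓.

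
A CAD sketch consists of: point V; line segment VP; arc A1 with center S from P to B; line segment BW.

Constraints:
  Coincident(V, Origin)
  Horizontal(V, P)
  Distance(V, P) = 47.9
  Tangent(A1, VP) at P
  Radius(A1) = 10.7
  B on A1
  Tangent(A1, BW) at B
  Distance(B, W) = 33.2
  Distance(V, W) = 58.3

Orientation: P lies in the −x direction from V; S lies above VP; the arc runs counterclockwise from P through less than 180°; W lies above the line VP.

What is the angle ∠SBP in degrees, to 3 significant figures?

44.3°

Checks: |SB| = 10.70 ✓; ∠(SB, BW) = 90.00° ✓; |BW| = 33.20 ✓; |VW| = 58.30 ✓.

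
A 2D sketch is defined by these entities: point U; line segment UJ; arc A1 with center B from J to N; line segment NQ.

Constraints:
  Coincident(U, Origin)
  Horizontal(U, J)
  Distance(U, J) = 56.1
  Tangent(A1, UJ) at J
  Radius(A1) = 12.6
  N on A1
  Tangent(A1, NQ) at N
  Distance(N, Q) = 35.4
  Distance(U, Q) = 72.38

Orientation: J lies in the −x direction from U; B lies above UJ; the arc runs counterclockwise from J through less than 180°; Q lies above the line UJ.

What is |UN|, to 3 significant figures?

46.6

U is at the origin; U and J share the same y with |UJ| = 56.1 and J on the −x side, so J = (-56.1, 0.00). Tangency of A1 to UJ means the radius BJ is perpendicular to UJ, so B = J + (0, 12.6) = (-56.1, 12.6). Since BN ⟂ NQ (tangency), |BQ| = √(12.6² + 35.4²) = 37.6 regardless of where N sits on A1. So Q lies on both circle(U, 72.38) and circle(B, 37.6); the above-UJ intersection is Q = (-52.3, 50.0). N is the foot of the tangent from Q: N = (-43.9, 15.6).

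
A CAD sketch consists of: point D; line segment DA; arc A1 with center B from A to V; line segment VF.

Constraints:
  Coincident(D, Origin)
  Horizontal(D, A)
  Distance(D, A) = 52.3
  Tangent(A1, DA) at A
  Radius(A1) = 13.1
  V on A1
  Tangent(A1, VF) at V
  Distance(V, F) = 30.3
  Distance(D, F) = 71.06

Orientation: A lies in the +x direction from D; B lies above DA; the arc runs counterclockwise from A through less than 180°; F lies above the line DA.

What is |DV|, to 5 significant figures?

66.954

Checks: |BV| = 13.10 ✓; ∠(BV, VF) = 90.00° ✓; |VF| = 30.30 ✓; |DF| = 71.06 ✓.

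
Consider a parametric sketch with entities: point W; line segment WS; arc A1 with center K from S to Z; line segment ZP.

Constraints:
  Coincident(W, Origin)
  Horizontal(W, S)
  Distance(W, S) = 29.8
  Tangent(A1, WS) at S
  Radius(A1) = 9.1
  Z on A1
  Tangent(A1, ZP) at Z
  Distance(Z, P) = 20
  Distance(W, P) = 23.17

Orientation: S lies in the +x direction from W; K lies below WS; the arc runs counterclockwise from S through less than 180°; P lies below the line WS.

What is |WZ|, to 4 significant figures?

22.65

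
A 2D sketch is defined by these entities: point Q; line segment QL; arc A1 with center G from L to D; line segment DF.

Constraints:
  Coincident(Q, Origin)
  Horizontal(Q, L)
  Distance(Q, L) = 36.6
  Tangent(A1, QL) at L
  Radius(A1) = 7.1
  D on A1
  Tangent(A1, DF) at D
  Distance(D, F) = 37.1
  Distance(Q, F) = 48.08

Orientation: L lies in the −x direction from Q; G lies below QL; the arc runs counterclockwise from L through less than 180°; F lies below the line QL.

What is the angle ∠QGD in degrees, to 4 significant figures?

158.8°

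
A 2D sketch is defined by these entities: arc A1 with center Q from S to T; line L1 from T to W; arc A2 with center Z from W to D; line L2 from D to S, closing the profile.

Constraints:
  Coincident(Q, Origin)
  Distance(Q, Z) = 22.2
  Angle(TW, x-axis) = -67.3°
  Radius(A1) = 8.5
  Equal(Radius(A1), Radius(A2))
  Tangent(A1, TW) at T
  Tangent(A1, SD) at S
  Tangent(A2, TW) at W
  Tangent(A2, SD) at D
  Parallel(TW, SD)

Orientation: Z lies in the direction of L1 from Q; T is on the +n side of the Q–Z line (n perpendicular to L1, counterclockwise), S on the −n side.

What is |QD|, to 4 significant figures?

23.77

The slot axis is L1's direction at -67.3°, so u = (cos -67.3°, sin -67.3°) = (0.3859, -0.9225) and n = (−sin -67.3°, cos -67.3°) = (0.9225, 0.3859). Q is at the origin and Z lies 22.2 along u from Q, so Z = 22.2·u = (8.567, -20.48). Tangency of A1 to both parallel lines with radius 8.5 puts T and S at Q ± 8.5·n: T = (7.842, 3.280), S = (-7.842, -3.280). Equal radii place W and D the same way about Z: W = Z + 8.5·n = (16.41, -17.20), D = Z − 8.5·n = (0.7255, -23.76). Then |QD| = |D − Q| = 23.77.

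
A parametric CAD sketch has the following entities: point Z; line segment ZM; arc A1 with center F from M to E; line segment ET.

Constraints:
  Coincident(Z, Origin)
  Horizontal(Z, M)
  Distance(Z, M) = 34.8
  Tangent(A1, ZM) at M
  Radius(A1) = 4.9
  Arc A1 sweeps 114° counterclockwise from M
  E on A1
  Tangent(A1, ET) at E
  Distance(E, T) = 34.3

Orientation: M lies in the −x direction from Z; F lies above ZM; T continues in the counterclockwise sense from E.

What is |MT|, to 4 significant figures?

39.38

Z is at the origin; Z and M share the same y with |ZM| = 34.8 and M on the −x side, so M = (-34.80, 0.000). The tangent condition forces FM to be normal to ZM, so F = M + (0, 4.9) = (-34.80, 4.900). On A1, M sits at bearing -90° from F; a 114° counterclockwise sweep puts E at bearing 24°, so E = F + 4.9·(cos 24°, sin 24°) = (-30.32, 6.893). A1 meets ET tangentially, so FE is at right angles to ET, so ET runs along (−sin 24°, cos 24°); with |ET| = 34.3, T = (-44.27, 38.23). Then |MT| = |T − M| = 39.38.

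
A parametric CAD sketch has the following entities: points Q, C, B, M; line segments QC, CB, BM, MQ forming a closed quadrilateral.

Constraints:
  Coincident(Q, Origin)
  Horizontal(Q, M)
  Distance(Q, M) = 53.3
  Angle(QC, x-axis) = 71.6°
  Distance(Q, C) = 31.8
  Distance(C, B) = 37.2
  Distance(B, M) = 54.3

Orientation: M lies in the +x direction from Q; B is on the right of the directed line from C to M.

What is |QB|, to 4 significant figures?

5.483

Q is at the origin; Q and M share the same y with |QM| = 53.3 and M in +x, so M = (53.3, 0). QC runs at 71.6° with |QC| = 31.8, so C = (10.04, 30.17). B is determined by |CB| = 37.2 and |BM| = 54.3 together: it lies at the intersection of circle(C, 37.2) and circle(M, 54.3). With |CM| = 52.75, the foot of the radical line on CM is 11.54 from C and the perpendicular offset is √(37.2² − 11.54²) = 35.36. Taking the right-of-CM solution: B = (-0.7274, -5.434).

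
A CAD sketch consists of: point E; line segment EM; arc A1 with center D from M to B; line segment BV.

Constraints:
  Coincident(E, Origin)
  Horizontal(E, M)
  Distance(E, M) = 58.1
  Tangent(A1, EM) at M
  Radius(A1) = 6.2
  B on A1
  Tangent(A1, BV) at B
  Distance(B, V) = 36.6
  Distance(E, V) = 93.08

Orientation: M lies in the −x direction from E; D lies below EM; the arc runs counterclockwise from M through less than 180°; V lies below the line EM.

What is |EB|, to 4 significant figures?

62.31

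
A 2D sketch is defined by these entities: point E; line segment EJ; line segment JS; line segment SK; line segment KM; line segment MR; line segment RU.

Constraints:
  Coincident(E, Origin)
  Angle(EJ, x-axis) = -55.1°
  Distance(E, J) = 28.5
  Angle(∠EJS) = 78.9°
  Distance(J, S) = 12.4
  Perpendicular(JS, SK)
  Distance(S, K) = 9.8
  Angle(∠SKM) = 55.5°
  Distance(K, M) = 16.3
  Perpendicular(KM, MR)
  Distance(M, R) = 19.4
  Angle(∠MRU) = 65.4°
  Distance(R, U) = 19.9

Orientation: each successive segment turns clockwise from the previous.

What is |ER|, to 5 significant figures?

43.617

E is at the origin; EJ runs at -55.1° with length 28.5, so J = (16.306, -23.374). ∠EJS = 78.9° gives JS at -156.20° from the x-axis; with |JS| = 12.4, S = (4.9607, -28.378). JS is perpendicular to SK, so SK runs at 113.80°; with |SK| = 9.8, K = (1.0059, -19.412). ∠SKM = 55.5° gives KM at -10.700° from the x-axis; with |KM| = 16.3, M = (17.023, -22.438). The perpendicularity gives MR at right angles to KM, so MR runs at -100.70°; with |MR| = 19.4, R = (13.421, -41.501). Then |ER| = |R − E| = 43.617.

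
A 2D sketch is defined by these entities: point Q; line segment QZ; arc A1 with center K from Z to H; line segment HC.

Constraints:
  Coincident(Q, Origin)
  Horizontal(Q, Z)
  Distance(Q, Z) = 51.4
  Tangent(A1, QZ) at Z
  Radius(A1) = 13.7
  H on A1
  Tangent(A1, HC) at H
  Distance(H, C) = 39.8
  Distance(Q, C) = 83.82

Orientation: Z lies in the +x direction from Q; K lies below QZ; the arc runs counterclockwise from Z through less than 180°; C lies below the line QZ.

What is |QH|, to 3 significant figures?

46.0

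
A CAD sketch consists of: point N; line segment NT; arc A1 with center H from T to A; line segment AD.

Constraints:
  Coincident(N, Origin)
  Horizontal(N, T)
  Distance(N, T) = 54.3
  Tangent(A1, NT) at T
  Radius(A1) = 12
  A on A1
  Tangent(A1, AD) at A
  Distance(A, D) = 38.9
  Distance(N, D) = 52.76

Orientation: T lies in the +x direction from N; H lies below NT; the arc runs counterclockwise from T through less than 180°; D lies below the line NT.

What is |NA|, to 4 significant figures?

43.78

N is at the origin; NT is horizontal with |NT| = 54.3 and T on the +x side, so T = (54.30, 0.000). The tangent condition forces HT to be normal to NT, so H = T + (0, -12) = (54.30, -12.00). Since HA ⟂ AD (tangency), |HD| = √(12.0² + 38.9²) = 40.71 regardless of where A sits on A1. So D lies on both circle(N, 52.76) and circle(H, 40.71); the below-NT intersection is D = (29.13, -43.99). A is the foot of the tangent from D: A = (43.10, -7.689).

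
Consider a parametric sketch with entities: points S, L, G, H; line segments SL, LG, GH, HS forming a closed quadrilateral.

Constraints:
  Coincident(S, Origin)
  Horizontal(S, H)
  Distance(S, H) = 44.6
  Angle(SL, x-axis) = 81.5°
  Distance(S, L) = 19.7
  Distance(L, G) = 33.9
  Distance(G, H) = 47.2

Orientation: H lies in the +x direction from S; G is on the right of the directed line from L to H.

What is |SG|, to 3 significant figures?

14.3

Checks: |LG| = 33.90 ✓; |GH| = 47.20 ✓.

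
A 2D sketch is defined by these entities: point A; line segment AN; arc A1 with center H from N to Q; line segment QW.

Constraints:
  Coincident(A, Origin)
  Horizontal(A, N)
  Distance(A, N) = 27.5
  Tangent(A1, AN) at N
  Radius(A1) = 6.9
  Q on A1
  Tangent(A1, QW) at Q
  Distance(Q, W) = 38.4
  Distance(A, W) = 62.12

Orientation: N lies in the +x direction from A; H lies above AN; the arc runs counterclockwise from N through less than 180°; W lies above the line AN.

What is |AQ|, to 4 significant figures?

34.31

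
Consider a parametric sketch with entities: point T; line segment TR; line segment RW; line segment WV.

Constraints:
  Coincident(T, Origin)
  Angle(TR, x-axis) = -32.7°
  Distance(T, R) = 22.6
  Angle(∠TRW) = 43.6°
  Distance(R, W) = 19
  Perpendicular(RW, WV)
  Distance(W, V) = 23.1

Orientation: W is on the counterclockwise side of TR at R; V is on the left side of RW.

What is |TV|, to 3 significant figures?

7.96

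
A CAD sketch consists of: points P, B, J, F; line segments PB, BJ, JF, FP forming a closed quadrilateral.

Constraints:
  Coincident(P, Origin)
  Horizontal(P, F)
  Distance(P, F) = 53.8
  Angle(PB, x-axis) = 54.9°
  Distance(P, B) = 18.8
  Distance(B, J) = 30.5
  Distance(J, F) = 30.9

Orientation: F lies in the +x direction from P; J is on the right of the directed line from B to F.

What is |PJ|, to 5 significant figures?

27.662

Checks: |BJ| = 30.50 ✓; |JF| = 30.90 ✓.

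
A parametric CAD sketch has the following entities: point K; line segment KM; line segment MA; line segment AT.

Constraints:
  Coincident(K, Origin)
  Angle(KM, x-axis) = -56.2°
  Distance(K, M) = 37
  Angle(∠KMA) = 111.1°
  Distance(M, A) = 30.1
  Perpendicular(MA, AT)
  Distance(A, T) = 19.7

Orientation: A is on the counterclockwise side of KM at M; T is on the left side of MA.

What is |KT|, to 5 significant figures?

45.879

K is at the origin; KM runs at -56.2° with length 37.0, so M = 37.0·(cos -56.2°, sin -56.2°) = (20.583, -30.746). ∠KMA = 111.1°, so MA runs at -56.2° + (180° − 111.1°) = 12.700° from the x-axis; with |MA| = 30.1, A = M + 30.1·(cos 12.700°, sin 12.700°) = (49.947, -24.129). The perpendicularity gives AT at right angles to MA; with |AT| = 19.7 on the left of MA, T = A + 19.7·(-0.21985, 0.97553) = (45.616, -4.9110). Then |KT| = |T − K| = 45.879.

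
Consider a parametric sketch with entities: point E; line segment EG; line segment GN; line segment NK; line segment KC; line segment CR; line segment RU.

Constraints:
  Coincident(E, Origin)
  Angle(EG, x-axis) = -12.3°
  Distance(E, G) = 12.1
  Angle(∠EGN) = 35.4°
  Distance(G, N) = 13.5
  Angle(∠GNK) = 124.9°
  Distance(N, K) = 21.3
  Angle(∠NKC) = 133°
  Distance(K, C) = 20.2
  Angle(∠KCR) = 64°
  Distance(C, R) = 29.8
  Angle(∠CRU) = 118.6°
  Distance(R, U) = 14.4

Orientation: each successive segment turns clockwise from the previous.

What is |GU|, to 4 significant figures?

4.646

E is at the origin; EG runs at -12.3° with length 12.1, so G = (11.82, -2.578). ∠EGN = 35.4° gives GN at -156.9° from the x-axis; with |GN| = 13.5, N = (-0.5953, -7.874). ∠GNK = 124.9° gives NK at 148.0° from the x-axis; with |NK| = 21.3, K = (-18.66, 3.413). ∠NKC = 133.0° gives KC at 101.0° from the x-axis; with |KC| = 20.2, C = (-22.51, 23.24). ∠KCR = 64.0° gives CR at -15.00° from the x-axis; with |CR| = 29.8, R = (6.271, 15.53). ∠CRU = 118.6° gives RU at -76.40° from the x-axis; with |RU| = 14.4, U = (9.658, 1.533). Then |GU| = |U − G| = 4.646.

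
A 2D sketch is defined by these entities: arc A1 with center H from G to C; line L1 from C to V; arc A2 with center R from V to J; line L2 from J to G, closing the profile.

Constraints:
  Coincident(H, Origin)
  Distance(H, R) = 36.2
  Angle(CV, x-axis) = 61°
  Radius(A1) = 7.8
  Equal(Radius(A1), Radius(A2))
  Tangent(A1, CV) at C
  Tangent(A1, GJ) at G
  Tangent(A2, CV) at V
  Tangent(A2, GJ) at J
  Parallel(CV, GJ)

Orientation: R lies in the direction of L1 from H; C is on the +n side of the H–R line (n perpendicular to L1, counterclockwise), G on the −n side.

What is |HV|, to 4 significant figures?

37.03

The slot axis is L1's direction at 61.0°, so u = (cos 61.0°, sin 61.0°) = (0.4848, 0.8746) and n = (−sin 61.0°, cos 61.0°) = (-0.8746, 0.4848). H is at the origin and R lies 36.2 along u from H, so R = 36.2·u = (17.55, 31.66). Tangency of A1 to both parallel lines with radius 7.8 puts C and G at H ± 7.8·n: C = (-6.822, 3.782), G = (6.822, -3.782). Equal radii place V and J the same way about R: V = R + 7.8·n = (10.73, 35.44), J = R − 7.8·n = (24.37, 27.88). Then |HV| = |V − H| = 37.03.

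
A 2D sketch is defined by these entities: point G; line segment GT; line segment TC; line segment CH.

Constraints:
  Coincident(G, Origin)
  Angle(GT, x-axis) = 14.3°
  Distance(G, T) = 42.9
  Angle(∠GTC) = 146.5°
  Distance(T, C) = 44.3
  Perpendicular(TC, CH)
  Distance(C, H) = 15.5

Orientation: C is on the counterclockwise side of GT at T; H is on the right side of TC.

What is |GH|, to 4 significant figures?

89.14

G is at the origin; GT runs at 14.3° with length 42.9, so T = 42.9·(cos 14.3°, sin 14.3°) = (41.57, 10.60). ∠GTC = 146.5°, so TC runs at 14.3° + (180° − 146.5°) = 47.80° from the x-axis; with |TC| = 44.3, C = T + 44.3·(cos 47.80°, sin 47.80°) = (71.33, 43.41). TC is perpendicular to CH; with |CH| = 15.5 on the right of TC, H = C + 15.5·(0.7408, -0.6717) = (82.81, 33.00). Then |GH| = |H − G| = 89.14.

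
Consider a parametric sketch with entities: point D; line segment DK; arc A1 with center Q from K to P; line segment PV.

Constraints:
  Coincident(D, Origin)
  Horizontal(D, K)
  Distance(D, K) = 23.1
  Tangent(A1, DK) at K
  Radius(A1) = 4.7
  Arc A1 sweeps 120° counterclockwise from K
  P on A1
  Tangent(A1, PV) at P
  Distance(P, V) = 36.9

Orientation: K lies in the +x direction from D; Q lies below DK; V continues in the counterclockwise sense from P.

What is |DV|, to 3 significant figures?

54.1

D is at the origin; D and K share the same y with |DK| = 23.1 and K on the +x side, so K = (23.1, 0.00). The tangent condition forces QK to be normal to DK, so Q = K + (0, -4.7) = (23.1, -4.70). On A1, K sits at bearing 90° from Q; a 120° counterclockwise sweep puts P at bearing 210°, so P = Q + 4.7·(cos 210°, sin 210°) = (19.0, -7.05). The tangent condition forces QP to be normal to PV, so PV runs along (−sin 210°, cos 210°); with |PV| = 36.9, V = (37.5, -39.0). Then |DV| = |V − D| = 54.1.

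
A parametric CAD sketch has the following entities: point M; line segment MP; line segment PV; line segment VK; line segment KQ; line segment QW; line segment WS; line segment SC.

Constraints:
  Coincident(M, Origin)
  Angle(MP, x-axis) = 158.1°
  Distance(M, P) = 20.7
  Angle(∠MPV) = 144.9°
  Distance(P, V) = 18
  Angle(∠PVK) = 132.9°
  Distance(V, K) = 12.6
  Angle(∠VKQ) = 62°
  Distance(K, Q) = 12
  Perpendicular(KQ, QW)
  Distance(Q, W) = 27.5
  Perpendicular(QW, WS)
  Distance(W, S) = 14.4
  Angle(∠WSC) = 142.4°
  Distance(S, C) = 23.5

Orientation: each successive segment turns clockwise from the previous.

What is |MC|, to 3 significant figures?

63.9

M is at the origin; MP runs at 158.1° with length 20.7, so P = (-19.2, 7.72). ∠MPV = 144.9° gives PV at 123° from the x-axis; with |PV| = 18.0, V = (-29.0, 22.8). ∠PVK = 132.9° gives VK at 75.9° from the x-axis; with |VK| = 12.6, K = (-25.9, 35.0). ∠VKQ = 62.0° gives KQ at -42.1° from the x-axis; with |KQ| = 12.0, Q = (-17.0, 27.0). The perpendicularity gives QW at right angles to KQ, so QW runs at -132°; with |QW| = 27.5, W = (-35.5, 6.59). QW is perpendicular to WS, so WS runs at 138°; with |WS| = 14.4, S = (-46.2, 16.2). ∠WSC = 142.4° gives SC at 100° from the x-axis; with |SC| = 23.5, C = (-50.4, 39.4). Then |MC| = |C − M| = 63.9.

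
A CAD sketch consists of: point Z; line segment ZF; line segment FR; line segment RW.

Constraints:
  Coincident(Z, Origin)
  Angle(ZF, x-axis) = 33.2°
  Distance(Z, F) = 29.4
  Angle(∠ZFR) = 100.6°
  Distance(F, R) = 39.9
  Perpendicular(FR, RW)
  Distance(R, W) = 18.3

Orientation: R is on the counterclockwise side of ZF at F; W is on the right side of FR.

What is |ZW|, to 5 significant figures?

65.426

Z is at the origin; ZF runs at 33.2° with length 29.4, so F = 29.4·(cos 33.2°, sin 33.2°) = (24.601, 16.098). ∠ZFR = 100.6°, so FR runs at 33.2° + (180° − 100.6°) = 112.60° from the x-axis; with |FR| = 39.9, R = F + 39.9·(cos 112.60°, sin 112.60°) = (9.2675, 52.934). FR is perpendicular to RW; with |RW| = 18.3 on the right of FR, W = R + 18.3·(0.92321, 0.38430) = (26.162, 59.967). Then |ZW| = |W − Z| = 65.426.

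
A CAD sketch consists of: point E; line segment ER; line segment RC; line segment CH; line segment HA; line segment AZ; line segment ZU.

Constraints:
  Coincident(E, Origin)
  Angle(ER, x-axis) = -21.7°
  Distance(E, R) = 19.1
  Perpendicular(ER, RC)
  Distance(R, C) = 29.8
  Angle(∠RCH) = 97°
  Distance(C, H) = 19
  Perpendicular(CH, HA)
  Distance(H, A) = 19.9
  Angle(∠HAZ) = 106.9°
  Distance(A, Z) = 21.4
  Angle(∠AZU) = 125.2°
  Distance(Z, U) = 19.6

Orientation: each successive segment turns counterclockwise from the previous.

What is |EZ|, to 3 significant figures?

17.8

CH ⟂ HA, so HA runs at -119°; with |HA| = 19.9, A = (2.54, 12.3). ∠HAZ = 106.9° gives AZ at -45.6° from the x-axis; with |AZ| = 21.4, Z = (17.5, -2.99). Then |EZ| = |Z − E| = 17.8.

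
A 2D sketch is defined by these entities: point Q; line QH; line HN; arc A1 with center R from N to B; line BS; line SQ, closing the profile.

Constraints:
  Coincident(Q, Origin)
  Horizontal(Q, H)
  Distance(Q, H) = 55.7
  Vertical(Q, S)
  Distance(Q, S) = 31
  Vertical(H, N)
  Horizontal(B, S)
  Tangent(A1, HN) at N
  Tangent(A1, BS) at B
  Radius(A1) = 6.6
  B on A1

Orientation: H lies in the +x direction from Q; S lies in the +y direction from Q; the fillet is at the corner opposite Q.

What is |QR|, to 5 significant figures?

54.829

Q and S share the same x with |QS| = 31.0 and S on the +y side, so S = (0.0000, 31.000). The virtual corner opposite Q is at (55.700, 31.000). Tangency of A1 to HN means the radius RN is perpendicular to HN and tangency of A1 to BS means the radius RB is perpendicular to BS, with radius 6.6, so the center R sits 6.6 in from both sides at R = (49.100, 24.400). Then |QR| = |R − Q| = 54.829.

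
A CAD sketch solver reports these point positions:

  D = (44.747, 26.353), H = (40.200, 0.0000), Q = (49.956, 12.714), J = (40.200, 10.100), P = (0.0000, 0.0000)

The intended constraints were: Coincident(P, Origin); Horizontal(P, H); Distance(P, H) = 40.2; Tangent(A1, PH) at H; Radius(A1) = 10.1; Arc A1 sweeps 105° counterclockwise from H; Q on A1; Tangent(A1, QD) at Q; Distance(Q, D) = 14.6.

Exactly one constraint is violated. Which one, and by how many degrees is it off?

Tangent(A1, QD) at Q — off by 5.90°.

P = (0.00, 0.00) ✓; P.y = 0.00, H.y = 0.00 ✓; |PH| = 40.20 ✓; ∠(JH, HP) = 90.00° ✓; |JH| = 10.10 ✓; bearing(J→Q) − bearing(J→H) = 105.0° ✓; |JQ| = 10.10 ✓; ∠(JQ, QD) = 84.10° ✗; |QD| = 14.60 ✓.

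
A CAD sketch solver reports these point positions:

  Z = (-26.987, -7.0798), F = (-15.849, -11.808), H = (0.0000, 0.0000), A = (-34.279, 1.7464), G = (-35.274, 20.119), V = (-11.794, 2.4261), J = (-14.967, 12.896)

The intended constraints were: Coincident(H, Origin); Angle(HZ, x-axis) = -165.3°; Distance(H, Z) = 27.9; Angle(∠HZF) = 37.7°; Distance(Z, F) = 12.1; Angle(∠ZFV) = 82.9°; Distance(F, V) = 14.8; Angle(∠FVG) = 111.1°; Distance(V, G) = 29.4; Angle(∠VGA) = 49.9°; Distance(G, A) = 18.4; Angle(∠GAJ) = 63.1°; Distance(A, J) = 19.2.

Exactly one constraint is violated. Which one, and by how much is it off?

Distance(A, J) = 19.2 — off by 3.10.

H = (0.00, 0.00) ✓; HZ at -165.3° ✓; |HZ| = 27.90 ✓; ∠HZF = 37.70° ✓; |ZF| = 12.10 ✓; ∠ZFV = 82.90° ✓; |FV| = 14.80 ✓; ∠FVG = 111.1° ✓; |VG| = 29.40 ✓; ∠VGA = 49.90° ✓; |GA| = 18.40 ✓; ∠GAJ = 63.10° ✓; |AJ| = 22.30 ✗.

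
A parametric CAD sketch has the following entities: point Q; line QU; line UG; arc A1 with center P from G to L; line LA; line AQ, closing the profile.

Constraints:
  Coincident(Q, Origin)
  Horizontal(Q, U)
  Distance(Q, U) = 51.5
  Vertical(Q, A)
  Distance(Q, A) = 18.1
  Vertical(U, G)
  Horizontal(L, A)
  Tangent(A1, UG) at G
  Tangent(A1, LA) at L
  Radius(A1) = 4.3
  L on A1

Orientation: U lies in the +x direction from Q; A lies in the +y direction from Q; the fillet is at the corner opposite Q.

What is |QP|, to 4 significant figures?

49.18

Q is at the origin; Q and U share the same y with |QU| = 51.5 and U on the +x side, so U = (51.50, 0.000). Q and A share the same x with |QA| = 18.1 and A on the +y side, so A = (0.000, 18.10). The virtual corner opposite Q is at (51.50, 18.10). The tangent condition forces PG to be normal to UG and A1 meets LA tangentially, so PL is at right angles to LA, with radius 4.3, so the center P sits 4.3 in from both sides at P = (47.20, 13.80). Then |QP| = |P − Q| = 49.18.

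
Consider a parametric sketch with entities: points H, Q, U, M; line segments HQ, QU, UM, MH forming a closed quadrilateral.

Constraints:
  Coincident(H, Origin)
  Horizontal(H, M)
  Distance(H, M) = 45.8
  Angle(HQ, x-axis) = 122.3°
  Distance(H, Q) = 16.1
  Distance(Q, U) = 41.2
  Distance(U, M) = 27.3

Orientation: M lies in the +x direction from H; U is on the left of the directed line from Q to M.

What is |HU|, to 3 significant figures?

39.1

H is at the origin; H and M share the same y with |HM| = 45.8 and M in +x, so M = (45.8, 0). HQ runs at 122.3° with |HQ| = 16.1, so Q = (-8.60, 13.6). U is determined by |QU| = 41.2 and |UM| = 27.3 together: it lies at the intersection of circle(Q, 41.2) and circle(M, 27.3). With |QM| = 56.1, the foot of the radical line on QM is 36.5 from Q and the perpendicular offset is √(41.2² − 36.5²) = 19.1. Taking the left-of-QM solution: U = (31.5, 23.2).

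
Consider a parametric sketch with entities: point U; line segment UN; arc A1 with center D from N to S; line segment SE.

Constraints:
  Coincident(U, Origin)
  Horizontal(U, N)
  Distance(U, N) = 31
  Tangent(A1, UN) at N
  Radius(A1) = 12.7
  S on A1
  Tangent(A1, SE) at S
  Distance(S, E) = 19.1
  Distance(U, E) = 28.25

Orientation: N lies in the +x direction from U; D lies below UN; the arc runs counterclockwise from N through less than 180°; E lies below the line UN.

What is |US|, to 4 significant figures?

20.80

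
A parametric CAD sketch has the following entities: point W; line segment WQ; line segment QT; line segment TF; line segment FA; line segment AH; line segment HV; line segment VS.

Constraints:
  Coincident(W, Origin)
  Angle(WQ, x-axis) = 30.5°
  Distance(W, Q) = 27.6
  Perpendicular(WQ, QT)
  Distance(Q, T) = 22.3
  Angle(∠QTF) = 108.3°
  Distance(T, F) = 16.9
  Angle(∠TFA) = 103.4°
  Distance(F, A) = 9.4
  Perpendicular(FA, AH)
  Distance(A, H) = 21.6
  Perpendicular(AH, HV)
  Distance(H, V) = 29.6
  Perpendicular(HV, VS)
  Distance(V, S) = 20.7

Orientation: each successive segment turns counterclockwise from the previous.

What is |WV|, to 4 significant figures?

52.56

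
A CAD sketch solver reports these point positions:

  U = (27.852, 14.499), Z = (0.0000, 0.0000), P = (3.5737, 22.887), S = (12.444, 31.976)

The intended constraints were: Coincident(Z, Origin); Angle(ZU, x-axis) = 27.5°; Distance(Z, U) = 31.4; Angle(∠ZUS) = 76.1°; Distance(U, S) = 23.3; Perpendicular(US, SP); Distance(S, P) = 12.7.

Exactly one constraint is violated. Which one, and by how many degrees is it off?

Perpendicular(US, SP) — off by 4.30°.

Z = (0.00, 0.00) ✓; ZU at 27.50° ✓; |ZU| = 31.40 ✓; ∠ZUS = 76.10° ✓; |US| = 23.30 ✓; ∠(US, SP) = 94.30° ✗; |SP| = 12.70 ✓.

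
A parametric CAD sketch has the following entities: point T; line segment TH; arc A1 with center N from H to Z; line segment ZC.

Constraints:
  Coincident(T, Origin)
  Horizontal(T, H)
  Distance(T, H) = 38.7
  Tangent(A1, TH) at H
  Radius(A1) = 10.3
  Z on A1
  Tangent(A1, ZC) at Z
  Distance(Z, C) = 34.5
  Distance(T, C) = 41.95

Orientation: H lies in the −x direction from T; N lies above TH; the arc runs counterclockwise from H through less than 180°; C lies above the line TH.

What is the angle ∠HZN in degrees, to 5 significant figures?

55.787°

Checks: T = (0.00, 0.00) ✓; |NZ| = 10.30 ✓; ∠(NZ, ZC) = 90.00° ✓; |ZC| = 34.50 ✓; |TC| = 41.95 ✓.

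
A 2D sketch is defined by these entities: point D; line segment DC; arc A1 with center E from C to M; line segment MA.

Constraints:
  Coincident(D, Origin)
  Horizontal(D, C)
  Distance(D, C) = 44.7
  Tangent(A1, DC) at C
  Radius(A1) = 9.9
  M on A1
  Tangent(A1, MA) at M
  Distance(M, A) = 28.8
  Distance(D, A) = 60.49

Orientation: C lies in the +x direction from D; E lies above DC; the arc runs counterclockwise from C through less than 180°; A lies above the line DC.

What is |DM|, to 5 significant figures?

55.642

D is at the origin; DC is horizontal with |DC| = 44.7 and C on the +x side, so C = (44.700, 0.0000). A1 meets DC tangentially, so EC is at right angles to DC, so E = C + (0, 9.9) = (44.700, 9.9000). Since EM ⟂ MA (tangency), |EA| = √(9.9² + 28.8²) = 30.454 regardless of where M sits on A1. So A lies on both circle(D, 60.49) and circle(E, 30.454); the above-DC intersection is A = (45.064, 40.352). M is the foot of the tangent from A: M = (54.100, 13.006).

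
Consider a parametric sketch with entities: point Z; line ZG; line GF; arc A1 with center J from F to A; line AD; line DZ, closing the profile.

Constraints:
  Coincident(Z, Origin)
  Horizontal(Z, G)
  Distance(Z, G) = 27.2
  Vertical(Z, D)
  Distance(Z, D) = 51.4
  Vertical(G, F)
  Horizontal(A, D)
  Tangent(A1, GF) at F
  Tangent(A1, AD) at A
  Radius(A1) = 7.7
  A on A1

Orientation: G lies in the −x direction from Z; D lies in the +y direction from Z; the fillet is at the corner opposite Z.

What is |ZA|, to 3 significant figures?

55.0

The virtual corner opposite Z is at (-27.2, 51.4). Tangency of A1 to GF means the radius JF is perpendicular to GF and tangency of A1 to AD means the radius JA is perpendicular to AD, with radius 7.7, so the center J sits 7.7 in from both sides at J = (-19.5, 43.7). That places the tangent points at F = (-27.2, 43.7) on GF and A = (-19.5, 51.4) on AD. Then |ZA| = |A − Z| = 55.0.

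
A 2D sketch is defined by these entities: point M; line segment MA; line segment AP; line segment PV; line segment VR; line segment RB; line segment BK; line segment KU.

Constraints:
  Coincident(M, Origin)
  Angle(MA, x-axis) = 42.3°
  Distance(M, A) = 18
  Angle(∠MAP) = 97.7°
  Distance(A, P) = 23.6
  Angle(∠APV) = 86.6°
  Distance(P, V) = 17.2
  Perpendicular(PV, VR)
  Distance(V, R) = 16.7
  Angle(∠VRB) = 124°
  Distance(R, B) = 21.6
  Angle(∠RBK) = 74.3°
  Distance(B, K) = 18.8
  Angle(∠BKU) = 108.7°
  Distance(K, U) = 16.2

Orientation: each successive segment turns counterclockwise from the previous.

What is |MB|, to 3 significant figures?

20.4

The perpendicularity gives VR at right angles to PV, so VR runs at -52.0°; with |VR| = 16.7, R = (-3.36, 7.79). ∠VRB = 124.0° gives RB at 4.00° from the x-axis; with |RB| = 21.6, B = (18.2, 9.30). Then |MB| = |B − M| = 20.4.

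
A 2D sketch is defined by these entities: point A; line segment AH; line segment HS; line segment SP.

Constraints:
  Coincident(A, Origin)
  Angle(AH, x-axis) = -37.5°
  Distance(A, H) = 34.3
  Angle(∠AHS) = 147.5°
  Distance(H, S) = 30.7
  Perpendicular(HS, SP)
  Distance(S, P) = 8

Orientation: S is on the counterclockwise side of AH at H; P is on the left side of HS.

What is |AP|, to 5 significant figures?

60.534

A is at the origin; AH runs at -37.5° with length 34.3, so H = 34.3·(cos -37.5°, sin -37.5°) = (27.212, -20.881). ∠AHS = 147.5°, so HS runs at -37.5° + (180° − 147.5°) = -5.0000° from the x-axis; with |HS| = 30.7, S = H + 30.7·(cos -5.0000°, sin -5.0000°) = (57.795, -23.556). HS ⟂ SP; with |SP| = 8.0 on the left of HS, P = S + 8.0·(0.087156, 0.99619) = (58.492, -15.587). Then |AP| = |P − A| = 60.534.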